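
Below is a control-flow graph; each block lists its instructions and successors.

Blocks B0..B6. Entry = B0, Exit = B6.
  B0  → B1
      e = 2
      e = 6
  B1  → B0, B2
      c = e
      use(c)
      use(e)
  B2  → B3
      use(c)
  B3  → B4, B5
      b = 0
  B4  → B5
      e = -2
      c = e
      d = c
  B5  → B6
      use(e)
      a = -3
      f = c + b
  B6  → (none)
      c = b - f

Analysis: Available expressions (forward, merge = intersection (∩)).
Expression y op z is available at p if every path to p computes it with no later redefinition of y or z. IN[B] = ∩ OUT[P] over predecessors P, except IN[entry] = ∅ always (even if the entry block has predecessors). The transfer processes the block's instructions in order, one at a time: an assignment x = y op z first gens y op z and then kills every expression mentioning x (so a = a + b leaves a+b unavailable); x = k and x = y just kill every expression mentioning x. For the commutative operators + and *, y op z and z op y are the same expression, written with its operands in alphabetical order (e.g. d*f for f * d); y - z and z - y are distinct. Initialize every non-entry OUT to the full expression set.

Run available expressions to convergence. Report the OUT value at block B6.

Answer: {b-f}

Derivation:
Per-block solution:
  B0:   IN={}   OUT={}
  B1:   IN={}   OUT={}
  B2:   IN={}   OUT={}
  B3:   IN={}   OUT={}
  B4:   IN={}   OUT={}
  B5:   IN={}   OUT={b+c}
  B6:   IN={b+c}   OUT={b-f}

Merge at B6: IN[B6] = OUT[B5] = {b+c}
Applying B6's transfer function to that IN value gives OUT[B6] (row B6 above).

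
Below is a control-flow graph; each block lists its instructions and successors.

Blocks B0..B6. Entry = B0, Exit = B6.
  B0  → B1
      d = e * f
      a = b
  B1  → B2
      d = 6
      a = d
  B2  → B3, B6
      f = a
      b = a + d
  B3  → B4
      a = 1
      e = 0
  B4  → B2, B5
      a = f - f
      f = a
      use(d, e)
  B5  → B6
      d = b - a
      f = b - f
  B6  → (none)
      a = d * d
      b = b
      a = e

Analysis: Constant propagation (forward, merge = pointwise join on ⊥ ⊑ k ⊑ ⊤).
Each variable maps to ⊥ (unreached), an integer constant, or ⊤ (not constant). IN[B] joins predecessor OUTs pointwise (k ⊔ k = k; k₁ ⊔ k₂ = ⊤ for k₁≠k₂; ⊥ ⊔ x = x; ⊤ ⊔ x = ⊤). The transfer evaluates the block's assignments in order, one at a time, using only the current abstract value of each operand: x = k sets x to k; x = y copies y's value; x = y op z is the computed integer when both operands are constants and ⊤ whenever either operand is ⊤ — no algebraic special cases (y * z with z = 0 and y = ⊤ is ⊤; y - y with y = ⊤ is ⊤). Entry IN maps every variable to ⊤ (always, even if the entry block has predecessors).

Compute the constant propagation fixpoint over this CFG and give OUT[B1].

Fixpoint table:
  B0: | IN=(all ⊤) | OUT=(all ⊤)
  B1: | IN=(all ⊤) | OUT={a:6, d:6; rest ⊤}
  B2: | IN={d:6; rest ⊤} | OUT={d:6; rest ⊤}
  B3: | IN={d:6; rest ⊤} | OUT={a:1, d:6, e:0; rest ⊤}
  B4: | IN={a:1, d:6, e:0; rest ⊤} | OUT={d:6, e:0; rest ⊤}
  B5: | IN={d:6, e:0; rest ⊤} | OUT={e:0; rest ⊤}
  B6: | IN=(all ⊤) | OUT=(all ⊤)

Merge at B1: IN[B1] = OUT[B0] = {a: ⊤, b: ⊤, c: ⊤, d: ⊤, e: ⊤, f: ⊤}
Applying B1's transfer function to that IN value gives OUT[B1] (row B1 above).

Answer: {a: 6, b: ⊤, c: ⊤, d: 6, e: ⊤, f: ⊤}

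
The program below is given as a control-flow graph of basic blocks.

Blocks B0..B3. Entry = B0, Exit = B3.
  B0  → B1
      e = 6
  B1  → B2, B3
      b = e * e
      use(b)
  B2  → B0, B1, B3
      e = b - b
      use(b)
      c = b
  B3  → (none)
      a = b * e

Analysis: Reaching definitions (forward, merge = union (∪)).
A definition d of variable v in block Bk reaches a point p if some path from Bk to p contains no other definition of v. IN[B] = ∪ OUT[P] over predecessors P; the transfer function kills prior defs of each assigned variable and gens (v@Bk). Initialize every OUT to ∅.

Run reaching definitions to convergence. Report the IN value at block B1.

Answer: {b@B1, c@B2, e@B0, e@B2}

Working:
Converged values:
  B0:   IN={b@B1, c@B2, e@B2}   OUT={b@B1, c@B2, e@B0}
  B1:   IN={b@B1, c@B2, e@B0, e@B2}   OUT={b@B1, c@B2, e@B0, e@B2}
  B2:   IN={b@B1, c@B2, e@B0, e@B2}   OUT={b@B1, c@B2, e@B2}
  B3:   IN={b@B1, c@B2, e@B0, e@B2}   OUT={a@B3, b@B1, c@B2, e@B0, e@B2}

Merge at B1: IN[B1] = OUT[B0] ⊔ OUT[B2] = {b@B1, c@B2, e@B0, e@B2}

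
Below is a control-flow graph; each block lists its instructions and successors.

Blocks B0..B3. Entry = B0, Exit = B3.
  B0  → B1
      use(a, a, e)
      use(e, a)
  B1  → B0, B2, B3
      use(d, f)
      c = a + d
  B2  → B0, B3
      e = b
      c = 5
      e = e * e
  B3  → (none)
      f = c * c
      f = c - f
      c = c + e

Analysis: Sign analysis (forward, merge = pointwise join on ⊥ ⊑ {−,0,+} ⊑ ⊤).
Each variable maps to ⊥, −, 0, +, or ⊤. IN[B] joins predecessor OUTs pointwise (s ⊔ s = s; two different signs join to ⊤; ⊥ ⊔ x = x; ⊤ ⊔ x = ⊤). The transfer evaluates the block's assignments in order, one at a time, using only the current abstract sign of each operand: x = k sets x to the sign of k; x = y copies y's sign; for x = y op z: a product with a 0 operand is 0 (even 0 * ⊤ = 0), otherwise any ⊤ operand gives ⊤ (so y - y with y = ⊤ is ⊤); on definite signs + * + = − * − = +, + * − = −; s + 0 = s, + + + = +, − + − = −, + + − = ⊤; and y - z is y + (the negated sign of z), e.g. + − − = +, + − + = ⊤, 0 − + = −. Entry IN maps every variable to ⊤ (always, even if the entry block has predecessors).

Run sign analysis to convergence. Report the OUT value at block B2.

Answer: {a: ⊤, b: ⊤, c: +, d: ⊤, e: ⊤, f: ⊤}

Trace:
Fixpoint table:
  B0:   IN=(all ⊤)   OUT=(all ⊤)
  B1:   IN=(all ⊤)   OUT=(all ⊤)
  B2:   IN=(all ⊤)   OUT={c:+; rest ⊤}
  B3:   IN=(all ⊤)   OUT=(all ⊤)

Merge at B2: IN[B2] = OUT[B1] = {a: ⊤, b: ⊤, c: ⊤, d: ⊤, e: ⊤, f: ⊤}
Applying B2's transfer function to that IN value gives OUT[B2] (row B2 above).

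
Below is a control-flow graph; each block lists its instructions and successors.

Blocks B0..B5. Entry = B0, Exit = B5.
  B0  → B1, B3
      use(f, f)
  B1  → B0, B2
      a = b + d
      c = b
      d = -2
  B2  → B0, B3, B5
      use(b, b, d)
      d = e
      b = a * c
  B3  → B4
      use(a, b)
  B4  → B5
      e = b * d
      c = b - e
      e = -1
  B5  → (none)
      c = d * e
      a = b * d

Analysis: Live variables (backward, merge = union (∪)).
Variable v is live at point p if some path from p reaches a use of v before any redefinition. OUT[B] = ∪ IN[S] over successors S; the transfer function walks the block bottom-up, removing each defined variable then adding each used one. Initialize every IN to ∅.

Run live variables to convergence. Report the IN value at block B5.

Per-block solution:
  B0: | IN={a, b, d, e, f} | OUT={a, b, d, e, f}
  B1: | IN={b, d, e, f} | OUT={a, b, c, d, e, f}
  B2: | IN={a, b, c, d, e, f} | OUT={a, b, d, e, f}
  B3: | IN={a, b, d} | OUT={b, d}
  B4: | IN={b, d} | OUT={b, d, e}
  B5: | IN={b, d, e} | OUT={}

B5 is the boundary node: OUT[B5] = {}
Applying B5's transfer function to that OUT value gives IN[B5] (row B5 above).

Answer: {b, d, e}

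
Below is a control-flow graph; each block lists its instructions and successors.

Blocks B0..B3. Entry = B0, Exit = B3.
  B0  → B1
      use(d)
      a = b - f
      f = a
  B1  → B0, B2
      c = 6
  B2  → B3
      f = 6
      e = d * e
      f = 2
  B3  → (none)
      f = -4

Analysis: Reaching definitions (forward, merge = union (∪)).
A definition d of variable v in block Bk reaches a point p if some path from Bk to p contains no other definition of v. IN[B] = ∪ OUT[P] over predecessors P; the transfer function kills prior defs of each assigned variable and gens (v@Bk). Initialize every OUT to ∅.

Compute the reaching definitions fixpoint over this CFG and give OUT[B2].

Converged values:
  B0:  IN={a@B0, c@B1, f@B0}  OUT={a@B0, c@B1, f@B0}
  B1:  IN={a@B0, c@B1, f@B0}  OUT={a@B0, c@B1, f@B0}
  B2:  IN={a@B0, c@B1, f@B0}  OUT={a@B0, c@B1, e@B2, f@B2}
  B3:  IN={a@B0, c@B1, e@B2, f@B2}  OUT={a@B0, c@B1, e@B2, f@B3}

Merge at B2: IN[B2] = OUT[B1] = {a@B0, c@B1, f@B0}
Applying B2's transfer function to that IN value gives OUT[B2] (row B2 above).

Answer: {a@B0, c@B1, e@B2, f@B2}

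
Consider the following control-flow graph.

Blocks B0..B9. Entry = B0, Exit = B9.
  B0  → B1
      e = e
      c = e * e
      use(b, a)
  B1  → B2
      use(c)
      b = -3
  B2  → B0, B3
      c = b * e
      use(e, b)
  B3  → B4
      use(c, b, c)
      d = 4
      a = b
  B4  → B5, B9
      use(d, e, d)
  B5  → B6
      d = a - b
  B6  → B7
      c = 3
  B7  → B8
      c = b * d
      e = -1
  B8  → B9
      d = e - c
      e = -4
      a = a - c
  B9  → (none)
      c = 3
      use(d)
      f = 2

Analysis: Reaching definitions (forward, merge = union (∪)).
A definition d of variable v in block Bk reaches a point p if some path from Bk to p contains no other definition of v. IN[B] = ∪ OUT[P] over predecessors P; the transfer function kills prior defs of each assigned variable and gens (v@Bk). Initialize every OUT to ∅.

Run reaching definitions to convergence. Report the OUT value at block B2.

Answer: {b@B1, c@B2, e@B0}

Working:
Per-block solution:
  B0:   IN={b@B1, c@B2, e@B0}   OUT={b@B1, c@B0, e@B0}
  B1:   IN={b@B1, c@B0, e@B0}   OUT={b@B1, c@B0, e@B0}
  B2:   IN={b@B1, c@B0, e@B0}   OUT={b@B1, c@B2, e@B0}
  B3:   IN={b@B1, c@B2, e@B0}   OUT={a@B3, b@B1, c@B2, d@B3, e@B0}
  B4:   IN={a@B3, b@B1, c@B2, d@B3, e@B0}   OUT={a@B3, b@B1, c@B2, d@B3, e@B0}
  B5:   IN={a@B3, b@B1, c@B2, d@B3, e@B0}   OUT={a@B3, b@B1, c@B2, d@B5, e@B0}
  B6:   IN={a@B3, b@B1, c@B2, d@B5, e@B0}   OUT={a@B3, b@B1, c@B6, d@B5, e@B0}
  B7:   IN={a@B3, b@B1, c@B6, d@B5, e@B0}   OUT={a@B3, b@B1, c@B7, d@B5, e@B7}
  B8:   IN={a@B3, b@B1, c@B7, d@B5, e@B7}   OUT={a@B8, b@B1, c@B7, d@B8, e@B8}
  B9:   IN={a@B3, a@B8, b@B1, c@B2, c@B7, d@B3, d@B8, e@B0, e@B8}   OUT={a@B3, a@B8, b@B1, c@B9, d@B3, d@B8, e@B0, e@B8, f@B9}

Merge at B2: IN[B2] = OUT[B1] = {b@B1, c@B0, e@B0}
Applying B2's transfer function to that IN value gives OUT[B2] (row B2 above).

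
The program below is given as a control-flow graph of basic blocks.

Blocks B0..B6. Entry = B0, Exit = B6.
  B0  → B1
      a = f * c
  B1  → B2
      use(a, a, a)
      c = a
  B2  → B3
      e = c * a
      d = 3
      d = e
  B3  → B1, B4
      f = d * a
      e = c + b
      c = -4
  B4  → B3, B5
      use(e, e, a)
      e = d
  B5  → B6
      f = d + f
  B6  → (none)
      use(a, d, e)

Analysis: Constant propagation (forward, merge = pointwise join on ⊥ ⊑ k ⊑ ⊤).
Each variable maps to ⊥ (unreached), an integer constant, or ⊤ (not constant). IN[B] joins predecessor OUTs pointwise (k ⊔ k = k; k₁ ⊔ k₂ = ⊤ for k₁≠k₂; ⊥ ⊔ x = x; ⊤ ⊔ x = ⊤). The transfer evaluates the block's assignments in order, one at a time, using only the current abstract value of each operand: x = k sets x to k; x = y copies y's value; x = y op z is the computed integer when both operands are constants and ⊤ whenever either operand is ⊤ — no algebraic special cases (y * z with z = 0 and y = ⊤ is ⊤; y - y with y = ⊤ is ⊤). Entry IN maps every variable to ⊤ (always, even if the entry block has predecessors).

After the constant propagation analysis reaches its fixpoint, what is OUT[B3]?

Answer: {a: ⊤, b: ⊤, c: -4, d: ⊤, e: ⊤, f: ⊤}

Trace:
Per-block solution:
  B0: | IN=(all ⊤) | OUT=(all ⊤)
  B1: | IN=(all ⊤) | OUT=(all ⊤)
  B2: | IN=(all ⊤) | OUT=(all ⊤)
  B3: | IN=(all ⊤) | OUT={c:-4; rest ⊤}
  B4: | IN={c:-4; rest ⊤} | OUT={c:-4; rest ⊤}
  B5: | IN={c:-4; rest ⊤} | OUT={c:-4; rest ⊤}
  B6: | IN={c:-4; rest ⊤} | OUT={c:-4; rest ⊤}

Merge at B3: IN[B3] = OUT[B2] ⊔ OUT[B4] = {a: ⊤, b: ⊤, c: ⊤, d: ⊤, e: ⊤, f: ⊤}
Applying B3's transfer function to that IN value gives OUT[B3] (row B3 above).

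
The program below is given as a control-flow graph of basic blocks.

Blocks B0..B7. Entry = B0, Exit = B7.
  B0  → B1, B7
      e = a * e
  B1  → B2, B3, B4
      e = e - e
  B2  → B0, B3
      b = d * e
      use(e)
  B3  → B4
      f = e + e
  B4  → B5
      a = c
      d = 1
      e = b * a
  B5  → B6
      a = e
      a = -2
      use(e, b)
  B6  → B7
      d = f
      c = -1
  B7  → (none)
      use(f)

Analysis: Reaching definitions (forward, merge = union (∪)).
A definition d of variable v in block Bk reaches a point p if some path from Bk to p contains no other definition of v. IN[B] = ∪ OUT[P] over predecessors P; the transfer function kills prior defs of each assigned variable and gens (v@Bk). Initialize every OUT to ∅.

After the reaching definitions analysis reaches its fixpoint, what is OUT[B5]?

Answer: {a@B5, b@B2, d@B4, e@B4, f@B3}

Trace:
Converged values:
  B0: | IN={b@B2, e@B1} | OUT={b@B2, e@B0}
  B1: | IN={b@B2, e@B0} | OUT={b@B2, e@B1}
  B2: | IN={b@B2, e@B1} | OUT={b@B2, e@B1}
  B3: | IN={b@B2, e@B1} | OUT={b@B2, e@B1, f@B3}
  B4: | IN={b@B2, e@B1, f@B3} | OUT={a@B4, b@B2, d@B4, e@B4, f@B3}
  B5: | IN={a@B4, b@B2, d@B4, e@B4, f@B3} | OUT={a@B5, b@B2, d@B4, e@B4, f@B3}
  B6: | IN={a@B5, b@B2, d@B4, e@B4, f@B3} | OUT={a@B5, b@B2, c@B6, d@B6, e@B4, f@B3}
  B7: | IN={a@B5, b@B2, c@B6, d@B6, e@B0, e@B4, f@B3} | OUT={a@B5, b@B2, c@B6, d@B6, e@B0, e@B4, f@B3}

Merge at B5: IN[B5] = OUT[B4] = {a@B4, b@B2, d@B4, e@B4, f@B3}
Applying B5's transfer function to that IN value gives OUT[B5] (row B5 above).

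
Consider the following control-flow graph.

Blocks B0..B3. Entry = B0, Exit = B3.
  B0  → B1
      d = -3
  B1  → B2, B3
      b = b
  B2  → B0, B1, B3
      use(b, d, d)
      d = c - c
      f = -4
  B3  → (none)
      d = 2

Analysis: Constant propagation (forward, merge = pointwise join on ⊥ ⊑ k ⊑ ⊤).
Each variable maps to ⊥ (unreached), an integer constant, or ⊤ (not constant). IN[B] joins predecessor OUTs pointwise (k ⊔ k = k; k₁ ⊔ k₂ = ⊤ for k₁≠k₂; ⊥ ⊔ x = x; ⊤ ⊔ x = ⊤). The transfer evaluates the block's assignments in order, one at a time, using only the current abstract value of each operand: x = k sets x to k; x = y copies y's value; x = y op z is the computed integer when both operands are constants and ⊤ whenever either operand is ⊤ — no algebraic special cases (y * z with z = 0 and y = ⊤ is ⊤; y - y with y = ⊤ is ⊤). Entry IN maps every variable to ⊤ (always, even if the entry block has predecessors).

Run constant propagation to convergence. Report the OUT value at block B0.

Answer: {a: ⊤, b: ⊤, c: ⊤, d: -3, e: ⊤, f: ⊤}

Working:
Fixpoint table:
  B0:  IN=(all ⊤)  OUT={d:-3; rest ⊤}
  B1:  IN=(all ⊤)  OUT=(all ⊤)
  B2:  IN=(all ⊤)  OUT={f:-4; rest ⊤}
  B3:  IN=(all ⊤)  OUT={d:2; rest ⊤}

Merge at B0 (entry node, so the boundary value (all ⊤) is joined with the incoming edge(s)): IN[B0] = (all ⊤) ⊔ OUT[B2] = {a: ⊤, b: ⊤, c: ⊤, d: ⊤, e: ⊤, f: ⊤}
Applying B0's transfer function to that IN value gives OUT[B0] (row B0 above).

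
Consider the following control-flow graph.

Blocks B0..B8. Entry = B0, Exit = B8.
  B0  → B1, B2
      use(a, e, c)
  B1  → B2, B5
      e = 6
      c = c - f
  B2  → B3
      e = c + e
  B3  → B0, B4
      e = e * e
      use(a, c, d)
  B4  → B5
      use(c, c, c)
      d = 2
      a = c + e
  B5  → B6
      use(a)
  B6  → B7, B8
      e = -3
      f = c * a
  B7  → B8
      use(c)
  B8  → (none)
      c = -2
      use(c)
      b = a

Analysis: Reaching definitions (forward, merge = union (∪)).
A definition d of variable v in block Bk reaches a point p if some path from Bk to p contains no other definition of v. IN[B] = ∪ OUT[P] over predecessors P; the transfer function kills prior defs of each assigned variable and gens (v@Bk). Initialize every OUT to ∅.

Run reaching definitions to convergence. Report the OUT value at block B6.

Answer: {a@B4, c@B1, d@B4, e@B6, f@B6}

Derivation:
Converged values:
  B0:   IN={c@B1, e@B3}   OUT={c@B1, e@B3}
  B1:   IN={c@B1, e@B3}   OUT={c@B1, e@B1}
  B2:   IN={c@B1, e@B1, e@B3}   OUT={c@B1, e@B2}
  B3:   IN={c@B1, e@B2}   OUT={c@B1, e@B3}
  B4:   IN={c@B1, e@B3}   OUT={a@B4, c@B1, d@B4, e@B3}
  B5:   IN={a@B4, c@B1, d@B4, e@B1, e@B3}   OUT={a@B4, c@B1, d@B4, e@B1, e@B3}
  B6:   IN={a@B4, c@B1, d@B4, e@B1, e@B3}   OUT={a@B4, c@B1, d@B4, e@B6, f@B6}
  B7:   IN={a@B4, c@B1, d@B4, e@B6, f@B6}   OUT={a@B4, c@B1, d@B4, e@B6, f@B6}
  B8:   IN={a@B4, c@B1, d@B4, e@B6, f@B6}   OUT={a@B4, b@B8, c@B8, d@B4, e@B6, f@B6}

Merge at B6: IN[B6] = OUT[B5] = {a@B4, c@B1, d@B4, e@B1, e@B3}
Applying B6's transfer function to that IN value gives OUT[B6] (row B6 above).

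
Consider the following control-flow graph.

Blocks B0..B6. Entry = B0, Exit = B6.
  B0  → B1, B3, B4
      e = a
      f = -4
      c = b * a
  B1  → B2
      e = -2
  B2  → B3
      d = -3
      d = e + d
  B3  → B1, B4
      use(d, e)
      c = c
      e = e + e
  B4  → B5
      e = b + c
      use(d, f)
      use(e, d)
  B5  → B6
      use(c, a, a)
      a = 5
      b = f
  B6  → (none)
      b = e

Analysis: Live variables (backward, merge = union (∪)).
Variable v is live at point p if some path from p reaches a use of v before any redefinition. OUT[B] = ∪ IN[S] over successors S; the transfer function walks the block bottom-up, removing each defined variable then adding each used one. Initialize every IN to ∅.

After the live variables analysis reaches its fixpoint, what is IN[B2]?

Per-block solution:
  B0:  IN={a, b, d}  OUT={a, b, c, d, e, f}
  B1:  IN={a, b, c, f}  OUT={a, b, c, e, f}
  B2:  IN={a, b, c, e, f}  OUT={a, b, c, d, e, f}
  B3:  IN={a, b, c, d, e, f}  OUT={a, b, c, d, f}
  B4:  IN={a, b, c, d, f}  OUT={a, c, e, f}
  B5:  IN={a, c, e, f}  OUT={e}
  B6:  IN={e}  OUT={}

Merge at B2: OUT[B2] = IN[B3] = {a, b, c, d, e, f}
Applying B2's transfer function to that OUT value gives IN[B2] (row B2 above).

Answer: {a, b, c, e, f}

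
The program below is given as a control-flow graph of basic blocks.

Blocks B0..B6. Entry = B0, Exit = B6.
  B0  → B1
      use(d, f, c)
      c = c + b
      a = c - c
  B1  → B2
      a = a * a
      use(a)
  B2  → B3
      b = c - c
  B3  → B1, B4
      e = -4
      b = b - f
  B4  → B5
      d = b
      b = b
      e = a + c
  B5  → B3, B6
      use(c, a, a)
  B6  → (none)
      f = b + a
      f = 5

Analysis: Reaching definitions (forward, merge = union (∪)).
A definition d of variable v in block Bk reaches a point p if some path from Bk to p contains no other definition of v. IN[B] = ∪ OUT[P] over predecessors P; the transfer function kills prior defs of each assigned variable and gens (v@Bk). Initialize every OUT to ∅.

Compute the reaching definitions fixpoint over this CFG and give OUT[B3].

Answer: {a@B1, b@B3, c@B0, d@B4, e@B3}

Derivation:
Fixpoint table:
  B0:   IN={}   OUT={a@B0, c@B0}
  B1:   IN={a@B0, a@B1, b@B3, c@B0, d@B4, e@B3}   OUT={a@B1, b@B3, c@B0, d@B4, e@B3}
  B2:   IN={a@B1, b@B3, c@B0, d@B4, e@B3}   OUT={a@B1, b@B2, c@B0, d@B4, e@B3}
  B3:   IN={a@B1, b@B2, b@B4, c@B0, d@B4, e@B3, e@B4}   OUT={a@B1, b@B3, c@B0, d@B4, e@B3}
  B4:   IN={a@B1, b@B3, c@B0, d@B4, e@B3}   OUT={a@B1, b@B4, c@B0, d@B4, e@B4}
  B5:   IN={a@B1, b@B4, c@B0, d@B4, e@B4}   OUT={a@B1, b@B4, c@B0, d@B4, e@B4}
  B6:   IN={a@B1, b@B4, c@B0, d@B4, e@B4}   OUT={a@B1, b@B4, c@B0, d@B4, e@B4, f@B6}

Merge at B3: IN[B3] = OUT[B2] ⊔ OUT[B5] = {a@B1, b@B2, b@B4, c@B0, d@B4, e@B3, e@B4}
Applying B3's transfer function to that IN value gives OUT[B3] (row B3 above).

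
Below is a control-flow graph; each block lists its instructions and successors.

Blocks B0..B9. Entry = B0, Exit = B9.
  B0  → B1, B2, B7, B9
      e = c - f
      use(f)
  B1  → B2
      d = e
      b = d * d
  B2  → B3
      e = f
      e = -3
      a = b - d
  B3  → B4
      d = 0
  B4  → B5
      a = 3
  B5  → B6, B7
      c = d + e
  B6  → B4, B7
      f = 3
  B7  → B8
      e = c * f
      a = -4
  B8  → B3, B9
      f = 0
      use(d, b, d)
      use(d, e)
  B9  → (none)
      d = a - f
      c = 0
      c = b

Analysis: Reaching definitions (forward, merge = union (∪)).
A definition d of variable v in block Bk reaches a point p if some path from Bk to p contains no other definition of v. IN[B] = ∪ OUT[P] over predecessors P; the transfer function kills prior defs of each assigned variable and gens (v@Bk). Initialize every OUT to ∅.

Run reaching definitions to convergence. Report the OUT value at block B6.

Answer: {a@B4, b@B1, c@B5, d@B3, e@B2, e@B7, f@B6}

Trace:
Fixpoint table:
  B0: | IN={} | OUT={e@B0}
  B1: | IN={e@B0} | OUT={b@B1, d@B1, e@B0}
  B2: | IN={b@B1, d@B1, e@B0} | OUT={a@B2, b@B1, d@B1, e@B2}
  B3: | IN={a@B2, a@B7, b@B1, c@B5, d@B1, d@B3, e@B2, e@B7, f@B8} | OUT={a@B2, a@B7, b@B1, c@B5, d@B3, e@B2, e@B7, f@B8}
  B4: | IN={a@B2, a@B4, a@B7, b@B1, c@B5, d@B3, e@B2, e@B7, f@B6, f@B8} | OUT={a@B4, b@B1, c@B5, d@B3, e@B2, e@B7, f@B6, f@B8}
  B5: | IN={a@B4, b@B1, c@B5, d@B3, e@B2, e@B7, f@B6, f@B8} | OUT={a@B4, b@B1, c@B5, d@B3, e@B2, e@B7, f@B6, f@B8}
  B6: | IN={a@B4, b@B1, c@B5, d@B3, e@B2, e@B7, f@B6, f@B8} | OUT={a@B4, b@B1, c@B5, d@B3, e@B2, e@B7, f@B6}
  B7: | IN={a@B4, b@B1, c@B5, d@B3, e@B0, e@B2, e@B7, f@B6, f@B8} | OUT={a@B7, b@B1, c@B5, d@B3, e@B7, f@B6, f@B8}
  B8: | IN={a@B7, b@B1, c@B5, d@B3, e@B7, f@B6, f@B8} | OUT={a@B7, b@B1, c@B5, d@B3, e@B7, f@B8}
  B9: | IN={a@B7, b@B1, c@B5, d@B3, e@B0, e@B7, f@B8} | OUT={a@B7, b@B1, c@B9, d@B9, e@B0, e@B7, f@B8}

Merge at B6: IN[B6] = OUT[B5] = {a@B4, b@B1, c@B5, d@B3, e@B2, e@B7, f@B6, f@B8}
Applying B6's transfer function to that IN value gives OUT[B6] (row B6 above).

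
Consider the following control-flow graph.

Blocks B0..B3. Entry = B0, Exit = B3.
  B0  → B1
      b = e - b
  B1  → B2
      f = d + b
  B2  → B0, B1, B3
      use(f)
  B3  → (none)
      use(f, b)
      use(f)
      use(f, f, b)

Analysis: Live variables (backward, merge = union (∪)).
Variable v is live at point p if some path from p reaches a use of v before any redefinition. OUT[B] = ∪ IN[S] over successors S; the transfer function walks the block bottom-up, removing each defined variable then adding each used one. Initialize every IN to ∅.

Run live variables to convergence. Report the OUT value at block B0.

Answer: {b, d, e}

Trace:
Fixpoint table:
  B0:  IN={b, d, e}  OUT={b, d, e}
  B1:  IN={b, d, e}  OUT={b, d, e, f}
  B2:  IN={b, d, e, f}  OUT={b, d, e, f}
  B3:  IN={b, f}  OUT={}

Merge at B0: OUT[B0] = IN[B1] = {b, d, e}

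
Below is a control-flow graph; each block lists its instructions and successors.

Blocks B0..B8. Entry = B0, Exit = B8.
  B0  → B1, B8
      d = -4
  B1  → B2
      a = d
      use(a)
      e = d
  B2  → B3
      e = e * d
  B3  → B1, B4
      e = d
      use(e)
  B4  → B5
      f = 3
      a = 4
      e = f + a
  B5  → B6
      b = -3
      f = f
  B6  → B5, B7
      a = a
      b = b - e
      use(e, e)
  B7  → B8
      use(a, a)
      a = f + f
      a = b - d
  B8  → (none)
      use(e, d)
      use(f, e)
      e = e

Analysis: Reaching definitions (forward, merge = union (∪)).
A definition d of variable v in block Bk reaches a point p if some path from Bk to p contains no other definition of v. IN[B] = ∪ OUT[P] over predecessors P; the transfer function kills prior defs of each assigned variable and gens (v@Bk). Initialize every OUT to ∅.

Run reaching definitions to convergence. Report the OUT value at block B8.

Fixpoint table:
  B0:  IN={}  OUT={d@B0}
  B1:  IN={a@B1, d@B0, e@B3}  OUT={a@B1, d@B0, e@B1}
  B2:  IN={a@B1, d@B0, e@B1}  OUT={a@B1, d@B0, e@B2}
  B3:  IN={a@B1, d@B0, e@B2}  OUT={a@B1, d@B0, e@B3}
  B4:  IN={a@B1, d@B0, e@B3}  OUT={a@B4, d@B0, e@B4, f@B4}
  B5:  IN={a@B4, a@B6, b@B6, d@B0, e@B4, f@B4, f@B5}  OUT={a@B4, a@B6, b@B5, d@B0, e@B4, f@B5}
  B6:  IN={a@B4, a@B6, b@B5, d@B0, e@B4, f@B5}  OUT={a@B6, b@B6, d@B0, e@B4, f@B5}
  B7:  IN={a@B6, b@B6, d@B0, e@B4, f@B5}  OUT={a@B7, b@B6, d@B0, e@B4, f@B5}
  B8:  IN={a@B7, b@B6, d@B0, e@B4, f@B5}  OUT={a@B7, b@B6, d@B0, e@B8, f@B5}

Merge at B8: IN[B8] = OUT[B0] ⊔ OUT[B7] = {a@B7, b@B6, d@B0, e@B4, f@B5}
Applying B8's transfer function to that IN value gives OUT[B8] (row B8 above).

Answer: {a@B7, b@B6, d@B0, e@B8, f@B5}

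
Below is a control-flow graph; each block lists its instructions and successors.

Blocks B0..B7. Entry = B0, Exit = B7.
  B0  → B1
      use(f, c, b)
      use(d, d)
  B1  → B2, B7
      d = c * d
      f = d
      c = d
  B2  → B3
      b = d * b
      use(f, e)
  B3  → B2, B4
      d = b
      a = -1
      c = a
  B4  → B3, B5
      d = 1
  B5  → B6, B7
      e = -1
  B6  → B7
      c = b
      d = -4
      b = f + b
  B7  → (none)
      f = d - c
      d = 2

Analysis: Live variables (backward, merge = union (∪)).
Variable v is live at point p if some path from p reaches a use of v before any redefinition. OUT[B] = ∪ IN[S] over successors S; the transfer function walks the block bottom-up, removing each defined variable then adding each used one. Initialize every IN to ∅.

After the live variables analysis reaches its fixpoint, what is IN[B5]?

Fixpoint table:
  B0:  IN={b, c, d, e, f}  OUT={b, c, d, e}
  B1:  IN={b, c, d, e}  OUT={b, c, d, e, f}
  B2:  IN={b, d, e, f}  OUT={b, e, f}
  B3:  IN={b, e, f}  OUT={b, c, d, e, f}
  B4:  IN={b, c, e, f}  OUT={b, c, d, e, f}
  B5:  IN={b, c, d, f}  OUT={b, c, d, f}
  B6:  IN={b, f}  OUT={c, d}
  B7:  IN={c, d}  OUT={}

Merge at B5: OUT[B5] = IN[B6] ⊔ IN[B7] = {b, c, d, f}
Applying B5's transfer function to that OUT value gives IN[B5] (row B5 above).

Answer: {b, c, d, f}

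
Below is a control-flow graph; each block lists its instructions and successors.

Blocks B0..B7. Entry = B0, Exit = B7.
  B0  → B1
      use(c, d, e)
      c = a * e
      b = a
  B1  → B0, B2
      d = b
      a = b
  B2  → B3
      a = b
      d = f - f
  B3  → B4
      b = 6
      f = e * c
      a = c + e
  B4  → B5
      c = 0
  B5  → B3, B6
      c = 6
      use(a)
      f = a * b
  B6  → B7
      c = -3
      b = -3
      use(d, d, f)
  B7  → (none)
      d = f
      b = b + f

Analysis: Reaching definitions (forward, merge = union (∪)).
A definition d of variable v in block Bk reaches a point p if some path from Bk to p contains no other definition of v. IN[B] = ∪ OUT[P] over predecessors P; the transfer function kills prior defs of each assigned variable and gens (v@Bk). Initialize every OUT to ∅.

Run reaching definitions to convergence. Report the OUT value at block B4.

Converged values:
  B0:   IN={a@B1, b@B0, c@B0, d@B1}   OUT={a@B1, b@B0, c@B0, d@B1}
  B1:   IN={a@B1, b@B0, c@B0, d@B1}   OUT={a@B1, b@B0, c@B0, d@B1}
  B2:   IN={a@B1, b@B0, c@B0, d@B1}   OUT={a@B2, b@B0, c@B0, d@B2}
  B3:   IN={a@B2, a@B3, b@B0, b@B3, c@B0, c@B5, d@B2, f@B5}   OUT={a@B3, b@B3, c@B0, c@B5, d@B2, f@B3}
  B4:   IN={a@B3, b@B3, c@B0, c@B5, d@B2, f@B3}   OUT={a@B3, b@B3, c@B4, d@B2, f@B3}
  B5:   IN={a@B3, b@B3, c@B4, d@B2, f@B3}   OUT={a@B3, b@B3, c@B5, d@B2, f@B5}
  B6:   IN={a@B3, b@B3, c@B5, d@B2, f@B5}   OUT={a@B3, b@B6, c@B6, d@B2, f@B5}
  B7:   IN={a@B3, b@B6, c@B6, d@B2, f@B5}   OUT={a@B3, b@B7, c@B6, d@B7, f@B5}

Merge at B4: IN[B4] = OUT[B3] = {a@B3, b@B3, c@B0, c@B5, d@B2, f@B3}
Applying B4's transfer function to that IN value gives OUT[B4] (row B4 above).

Answer: {a@B3, b@B3, c@B4, d@B2, f@B3}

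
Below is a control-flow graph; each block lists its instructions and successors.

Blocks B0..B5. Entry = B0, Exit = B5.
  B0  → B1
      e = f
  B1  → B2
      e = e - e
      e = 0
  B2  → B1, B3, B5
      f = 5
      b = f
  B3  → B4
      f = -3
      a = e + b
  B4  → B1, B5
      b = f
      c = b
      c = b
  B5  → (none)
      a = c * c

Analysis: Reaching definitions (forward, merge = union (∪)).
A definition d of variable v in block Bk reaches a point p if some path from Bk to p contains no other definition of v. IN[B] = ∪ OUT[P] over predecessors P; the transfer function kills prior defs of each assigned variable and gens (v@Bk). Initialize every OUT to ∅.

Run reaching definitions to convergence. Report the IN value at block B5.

Answer: {a@B3, b@B2, b@B4, c@B4, e@B1, f@B2, f@B3}

Derivation:
Converged values:
  B0:   IN={}   OUT={e@B0}
  B1:   IN={a@B3, b@B2, b@B4, c@B4, e@B0, e@B1, f@B2, f@B3}   OUT={a@B3, b@B2, b@B4, c@B4, e@B1, f@B2, f@B3}
  B2:   IN={a@B3, b@B2, b@B4, c@B4, e@B1, f@B2, f@B3}   OUT={a@B3, b@B2, c@B4, e@B1, f@B2}
  B3:   IN={a@B3, b@B2, c@B4, e@B1, f@B2}   OUT={a@B3, b@B2, c@B4, e@B1, f@B3}
  B4:   IN={a@B3, b@B2, c@B4, e@B1, f@B3}   OUT={a@B3, b@B4, c@B4, e@B1, f@B3}
  B5:   IN={a@B3, b@B2, b@B4, c@B4, e@B1, f@B2, f@B3}   OUT={a@B5, b@B2, b@B4, c@B4, e@B1, f@B2, f@B3}

Merge at B5: IN[B5] = OUT[B2] ⊔ OUT[B4] = {a@B3, b@B2, b@B4, c@B4, e@B1, f@B2, f@B3}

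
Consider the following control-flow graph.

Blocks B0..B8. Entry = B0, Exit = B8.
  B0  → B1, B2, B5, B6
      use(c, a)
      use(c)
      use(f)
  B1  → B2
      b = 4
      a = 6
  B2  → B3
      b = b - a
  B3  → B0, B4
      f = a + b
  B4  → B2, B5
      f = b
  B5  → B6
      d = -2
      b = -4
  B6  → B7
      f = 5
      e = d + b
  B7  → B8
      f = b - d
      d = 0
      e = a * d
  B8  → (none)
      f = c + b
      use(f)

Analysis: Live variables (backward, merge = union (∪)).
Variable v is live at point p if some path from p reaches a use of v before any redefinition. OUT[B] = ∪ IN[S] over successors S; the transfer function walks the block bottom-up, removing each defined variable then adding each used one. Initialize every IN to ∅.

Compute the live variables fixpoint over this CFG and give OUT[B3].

Answer: {a, b, c, d, f}

Trace:
Per-block solution:
  B0:  IN={a, b, c, d, f}  OUT={a, b, c, d}
  B1:  IN={c, d}  OUT={a, b, c, d}
  B2:  IN={a, b, c, d}  OUT={a, b, c, d}
  B3:  IN={a, b, c, d}  OUT={a, b, c, d, f}
  B4:  IN={a, b, c, d}  OUT={a, b, c, d}
  B5:  IN={a, c}  OUT={a, b, c, d}
  B6:  IN={a, b, c, d}  OUT={a, b, c, d}
  B7:  IN={a, b, c, d}  OUT={b, c}
  B8:  IN={b, c}  OUT={}

Merge at B3: OUT[B3] = IN[B0] ⊔ IN[B4] = {a, b, c, d, f}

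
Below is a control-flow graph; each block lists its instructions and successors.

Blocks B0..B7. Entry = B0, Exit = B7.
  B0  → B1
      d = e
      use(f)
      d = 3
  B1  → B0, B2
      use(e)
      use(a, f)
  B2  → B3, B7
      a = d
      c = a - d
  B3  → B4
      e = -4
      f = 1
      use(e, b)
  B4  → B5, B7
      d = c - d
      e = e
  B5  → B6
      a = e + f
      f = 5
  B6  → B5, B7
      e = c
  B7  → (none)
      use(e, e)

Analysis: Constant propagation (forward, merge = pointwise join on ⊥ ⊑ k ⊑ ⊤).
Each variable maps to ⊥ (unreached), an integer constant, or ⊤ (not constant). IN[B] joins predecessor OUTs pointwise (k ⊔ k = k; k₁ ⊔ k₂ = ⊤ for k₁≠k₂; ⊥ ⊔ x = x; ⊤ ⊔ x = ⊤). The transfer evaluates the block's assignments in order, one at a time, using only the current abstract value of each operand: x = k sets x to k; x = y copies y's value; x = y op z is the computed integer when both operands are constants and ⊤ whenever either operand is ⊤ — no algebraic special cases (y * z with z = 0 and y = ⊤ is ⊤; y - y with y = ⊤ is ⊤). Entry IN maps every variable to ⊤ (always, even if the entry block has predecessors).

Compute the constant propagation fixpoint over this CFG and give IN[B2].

Answer: {a: ⊤, b: ⊤, c: ⊤, d: 3, e: ⊤, f: ⊤}

Derivation:
Converged values:
  B0:   IN=(all ⊤)   OUT={d:3; rest ⊤}
  B1:   IN={d:3; rest ⊤}   OUT={d:3; rest ⊤}
  B2:   IN={d:3; rest ⊤}   OUT={a:3, c:0, d:3; rest ⊤}
  B3:   IN={a:3, c:0, d:3; rest ⊤}   OUT={a:3, c:0, d:3, e:-4, f:1; rest ⊤}
  B4:   IN={a:3, c:0, d:3, e:-4, f:1; rest ⊤}   OUT={a:3, c:0, d:-3, e:-4, f:1; rest ⊤}
  B5:   IN={c:0, d:-3; rest ⊤}   OUT={c:0, d:-3, f:5; rest ⊤}
  B6:   IN={c:0, d:-3, f:5; rest ⊤}   OUT={c:0, d:-3, e:0, f:5; rest ⊤}
  B7:   IN={c:0; rest ⊤}   OUT={c:0; rest ⊤}

Merge at B2: IN[B2] = OUT[B1] = {a: ⊤, b: ⊤, c: ⊤, d: 3, e: ⊤, f: ⊤}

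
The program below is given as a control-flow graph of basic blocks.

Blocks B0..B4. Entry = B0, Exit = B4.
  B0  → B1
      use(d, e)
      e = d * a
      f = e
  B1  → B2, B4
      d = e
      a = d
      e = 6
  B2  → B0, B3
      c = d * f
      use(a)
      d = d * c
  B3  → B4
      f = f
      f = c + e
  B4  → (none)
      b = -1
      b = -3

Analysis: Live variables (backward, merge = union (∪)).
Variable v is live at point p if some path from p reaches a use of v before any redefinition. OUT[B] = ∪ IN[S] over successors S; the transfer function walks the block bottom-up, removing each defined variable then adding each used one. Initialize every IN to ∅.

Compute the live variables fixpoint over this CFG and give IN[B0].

Answer: {a, d, e}

Trace:
Converged values:
  B0:   IN={a, d, e}   OUT={e, f}
  B1:   IN={e, f}   OUT={a, d, e, f}
  B2:   IN={a, d, e, f}   OUT={a, c, d, e, f}
  B3:   IN={c, e, f}   OUT={}
  B4:   IN={}   OUT={}

Merge at B0: OUT[B0] = IN[B1] = {e, f}
Applying B0's transfer function to that OUT value gives IN[B0] (row B0 above).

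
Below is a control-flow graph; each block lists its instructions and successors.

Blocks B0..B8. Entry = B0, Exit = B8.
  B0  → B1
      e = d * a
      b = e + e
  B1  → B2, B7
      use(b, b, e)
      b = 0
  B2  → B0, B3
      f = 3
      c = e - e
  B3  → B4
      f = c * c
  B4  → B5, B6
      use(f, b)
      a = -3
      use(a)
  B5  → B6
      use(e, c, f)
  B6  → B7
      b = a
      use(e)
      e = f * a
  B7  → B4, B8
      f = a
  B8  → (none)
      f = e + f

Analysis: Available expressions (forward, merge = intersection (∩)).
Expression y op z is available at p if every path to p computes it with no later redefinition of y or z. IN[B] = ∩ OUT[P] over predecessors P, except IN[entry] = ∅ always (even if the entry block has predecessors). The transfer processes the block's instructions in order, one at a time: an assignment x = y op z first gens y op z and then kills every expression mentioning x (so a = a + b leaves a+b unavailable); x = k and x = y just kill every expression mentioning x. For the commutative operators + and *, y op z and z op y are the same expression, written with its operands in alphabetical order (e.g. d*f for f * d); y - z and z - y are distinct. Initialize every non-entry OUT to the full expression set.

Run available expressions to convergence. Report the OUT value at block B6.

Fixpoint table:
  B0:   IN={}   OUT={a*d, e+e}
  B1:   IN={a*d, e+e}   OUT={a*d, e+e}
  B2:   IN={a*d, e+e}   OUT={a*d, e+e, e-e}
  B3:   IN={a*d, e+e, e-e}   OUT={a*d, c*c, e+e, e-e}
  B4:   IN={}   OUT={}
  B5:   IN={}   OUT={}
  B6:   IN={}   OUT={a*f}
  B7:   IN={}   OUT={}
  B8:   IN={}   OUT={}

Merge at B6: IN[B6] = OUT[B4] ∩ OUT[B5] = {}
Applying B6's transfer function to that IN value gives OUT[B6] (row B6 above).

Answer: {a*f}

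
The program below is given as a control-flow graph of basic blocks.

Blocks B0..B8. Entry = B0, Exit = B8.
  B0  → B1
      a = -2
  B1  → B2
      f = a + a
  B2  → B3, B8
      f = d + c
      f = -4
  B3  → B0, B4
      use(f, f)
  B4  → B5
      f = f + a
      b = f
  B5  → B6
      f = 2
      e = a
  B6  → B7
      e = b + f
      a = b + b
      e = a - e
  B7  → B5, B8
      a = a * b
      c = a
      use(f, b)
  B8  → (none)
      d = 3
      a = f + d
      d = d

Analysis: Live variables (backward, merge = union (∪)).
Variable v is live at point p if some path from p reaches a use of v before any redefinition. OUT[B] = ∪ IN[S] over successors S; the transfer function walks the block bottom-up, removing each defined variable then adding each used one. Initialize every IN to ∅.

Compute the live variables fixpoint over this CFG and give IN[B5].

Answer: {a, b}

Trace:
Converged values:
  B0:   IN={c, d}   OUT={a, c, d}
  B1:   IN={a, c, d}   OUT={a, c, d}
  B2:   IN={a, c, d}   OUT={a, c, d, f}
  B3:   IN={a, c, d, f}   OUT={a, c, d, f}
  B4:   IN={a, f}   OUT={a, b}
  B5:   IN={a, b}   OUT={b, f}
  B6:   IN={b, f}   OUT={a, b, f}
  B7:   IN={a, b, f}   OUT={a, b, f}
  B8:   IN={f}   OUT={}

Merge at B5: OUT[B5] = IN[B6] = {b, f}
Applying B5's transfer function to that OUT value gives IN[B5] (row B5 above).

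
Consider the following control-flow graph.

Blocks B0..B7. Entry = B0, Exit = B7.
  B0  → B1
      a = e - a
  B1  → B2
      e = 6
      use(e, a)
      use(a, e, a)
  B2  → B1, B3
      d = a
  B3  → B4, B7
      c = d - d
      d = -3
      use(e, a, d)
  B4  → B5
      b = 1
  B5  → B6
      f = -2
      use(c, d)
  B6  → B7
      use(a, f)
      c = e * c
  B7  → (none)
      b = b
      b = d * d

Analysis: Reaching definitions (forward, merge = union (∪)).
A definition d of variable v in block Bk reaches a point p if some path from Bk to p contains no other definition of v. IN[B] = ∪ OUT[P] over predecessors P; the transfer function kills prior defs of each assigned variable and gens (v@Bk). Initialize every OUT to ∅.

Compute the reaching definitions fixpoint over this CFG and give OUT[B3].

Answer: {a@B0, c@B3, d@B3, e@B1}

Trace:
Fixpoint table:
  B0:   IN={}   OUT={a@B0}
  B1:   IN={a@B0, d@B2, e@B1}   OUT={a@B0, d@B2, e@B1}
  B2:   IN={a@B0, d@B2, e@B1}   OUT={a@B0, d@B2, e@B1}
  B3:   IN={a@B0, d@B2, e@B1}   OUT={a@B0, c@B3, d@B3, e@B1}
  B4:   IN={a@B0, c@B3, d@B3, e@B1}   OUT={a@B0, b@B4, c@B3, d@B3, e@B1}
  B5:   IN={a@B0, b@B4, c@B3, d@B3, e@B1}   OUT={a@B0, b@B4, c@B3, d@B3, e@B1, f@B5}
  B6:   IN={a@B0, b@B4, c@B3, d@B3, e@B1, f@B5}   OUT={a@B0, b@B4, c@B6, d@B3, e@B1, f@B5}
  B7:   IN={a@B0, b@B4, c@B3, c@B6, d@B3, e@B1, f@B5}   OUT={a@B0, b@B7, c@B3, c@B6, d@B3, e@B1, f@B5}

Merge at B3: IN[B3] = OUT[B2] = {a@B0, d@B2, e@B1}
Applying B3's transfer function to that IN value gives OUT[B3] (row B3 above).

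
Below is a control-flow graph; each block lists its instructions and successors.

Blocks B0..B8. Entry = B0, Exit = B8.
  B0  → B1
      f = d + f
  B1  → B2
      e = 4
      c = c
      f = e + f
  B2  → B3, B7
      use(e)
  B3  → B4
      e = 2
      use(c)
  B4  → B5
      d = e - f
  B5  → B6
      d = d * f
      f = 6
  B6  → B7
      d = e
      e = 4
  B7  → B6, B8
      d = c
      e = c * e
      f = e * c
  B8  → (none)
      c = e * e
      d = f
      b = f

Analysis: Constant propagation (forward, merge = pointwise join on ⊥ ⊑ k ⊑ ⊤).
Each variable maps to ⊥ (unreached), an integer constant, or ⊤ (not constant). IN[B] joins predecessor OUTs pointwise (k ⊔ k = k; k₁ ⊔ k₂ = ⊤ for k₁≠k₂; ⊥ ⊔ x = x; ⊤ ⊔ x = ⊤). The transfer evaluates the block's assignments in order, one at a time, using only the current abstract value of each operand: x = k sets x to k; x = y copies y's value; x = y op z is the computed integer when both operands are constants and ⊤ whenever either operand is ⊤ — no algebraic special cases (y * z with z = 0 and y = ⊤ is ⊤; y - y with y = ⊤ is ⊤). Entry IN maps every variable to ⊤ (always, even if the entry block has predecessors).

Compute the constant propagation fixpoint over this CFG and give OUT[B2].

Answer: {a: ⊤, b: ⊤, c: ⊤, d: ⊤, e: 4, f: ⊤}

Trace:
Fixpoint table:
  B0:  IN=(all ⊤)  OUT=(all ⊤)
  B1:  IN=(all ⊤)  OUT={e:4; rest ⊤}
  B2:  IN={e:4; rest ⊤}  OUT={e:4; rest ⊤}
  B3:  IN={e:4; rest ⊤}  OUT={e:2; rest ⊤}
  B4:  IN={e:2; rest ⊤}  OUT={e:2; rest ⊤}
  B5:  IN={e:2; rest ⊤}  OUT={e:2, f:6; rest ⊤}
  B6:  IN=(all ⊤)  OUT={e:4; rest ⊤}
  B7:  IN={e:4; rest ⊤}  OUT=(all ⊤)
  B8:  IN=(all ⊤)  OUT=(all ⊤)

Merge at B2: IN[B2] = OUT[B1] = {a: ⊤, b: ⊤, c: ⊤, d: ⊤, e: 4, f: ⊤}
Applying B2's transfer function to that IN value gives OUT[B2] (row B2 above).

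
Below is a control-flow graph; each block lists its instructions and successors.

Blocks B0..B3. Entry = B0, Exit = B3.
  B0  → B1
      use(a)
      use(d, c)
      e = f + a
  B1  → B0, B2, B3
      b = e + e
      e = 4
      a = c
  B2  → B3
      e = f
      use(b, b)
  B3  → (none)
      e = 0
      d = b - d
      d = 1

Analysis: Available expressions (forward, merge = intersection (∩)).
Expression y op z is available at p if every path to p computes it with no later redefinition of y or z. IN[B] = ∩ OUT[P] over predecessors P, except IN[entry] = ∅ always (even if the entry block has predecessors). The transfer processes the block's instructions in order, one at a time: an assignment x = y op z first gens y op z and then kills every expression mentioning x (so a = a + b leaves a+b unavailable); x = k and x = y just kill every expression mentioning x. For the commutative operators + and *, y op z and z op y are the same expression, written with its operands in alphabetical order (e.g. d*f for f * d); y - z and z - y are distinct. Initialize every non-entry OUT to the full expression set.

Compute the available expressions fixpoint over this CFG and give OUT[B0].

Answer: {a+f}

Trace:
Per-block solution:
  B0:   IN={}   OUT={a+f}
  B1:   IN={a+f}   OUT={}
  B2:   IN={}   OUT={}
  B3:   IN={}   OUT={}

Merge at B0 (entry node, so the boundary value {} is joined with the incoming edge(s)): IN[B0] = {} ∩ OUT[B1] = {}
Applying B0's transfer function to that IN value gives OUT[B0] (row B0 above).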